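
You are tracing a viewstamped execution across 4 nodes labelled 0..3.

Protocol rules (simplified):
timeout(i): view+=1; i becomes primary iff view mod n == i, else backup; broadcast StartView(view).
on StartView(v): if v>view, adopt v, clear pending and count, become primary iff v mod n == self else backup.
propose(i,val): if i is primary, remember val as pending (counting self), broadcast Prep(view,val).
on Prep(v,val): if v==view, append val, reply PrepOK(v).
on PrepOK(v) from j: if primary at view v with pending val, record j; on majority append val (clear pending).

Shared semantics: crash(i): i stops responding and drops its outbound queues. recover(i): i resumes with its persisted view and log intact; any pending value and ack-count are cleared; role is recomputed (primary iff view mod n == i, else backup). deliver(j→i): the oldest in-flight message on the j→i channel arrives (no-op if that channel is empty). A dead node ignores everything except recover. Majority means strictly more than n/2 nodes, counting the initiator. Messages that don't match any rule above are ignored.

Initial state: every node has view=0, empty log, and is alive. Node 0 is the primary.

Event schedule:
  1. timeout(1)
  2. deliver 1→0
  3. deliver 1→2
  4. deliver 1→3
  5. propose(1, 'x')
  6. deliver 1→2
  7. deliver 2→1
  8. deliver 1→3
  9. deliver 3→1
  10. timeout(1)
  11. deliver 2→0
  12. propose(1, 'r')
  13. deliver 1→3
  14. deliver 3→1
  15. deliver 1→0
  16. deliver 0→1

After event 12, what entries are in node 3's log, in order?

x

after 1 — timeout(1): n1:prim/v1/[-]
after 2 — deliver 1→0: n0:back/v1/[-]
after 3 — deliver 1→2: n2:back/v1/[-]
after 4 — deliver 1→3: n3:back/v1/[-]
after 5 — propose(1,'x'): ·
after 6 — deliver 1→2: n2:back/v1/[x]
after 7 — deliver 2→1: ·
after 8 — deliver 1→3: n3:back/v1/[x]
after 9 — deliver 3→1: n1:prim/v1/[x]
after 10 — timeout(1): n1:back/v2/[x]
after 11 — deliver 2→0: ·
after 12 — propose(1,'r'): ·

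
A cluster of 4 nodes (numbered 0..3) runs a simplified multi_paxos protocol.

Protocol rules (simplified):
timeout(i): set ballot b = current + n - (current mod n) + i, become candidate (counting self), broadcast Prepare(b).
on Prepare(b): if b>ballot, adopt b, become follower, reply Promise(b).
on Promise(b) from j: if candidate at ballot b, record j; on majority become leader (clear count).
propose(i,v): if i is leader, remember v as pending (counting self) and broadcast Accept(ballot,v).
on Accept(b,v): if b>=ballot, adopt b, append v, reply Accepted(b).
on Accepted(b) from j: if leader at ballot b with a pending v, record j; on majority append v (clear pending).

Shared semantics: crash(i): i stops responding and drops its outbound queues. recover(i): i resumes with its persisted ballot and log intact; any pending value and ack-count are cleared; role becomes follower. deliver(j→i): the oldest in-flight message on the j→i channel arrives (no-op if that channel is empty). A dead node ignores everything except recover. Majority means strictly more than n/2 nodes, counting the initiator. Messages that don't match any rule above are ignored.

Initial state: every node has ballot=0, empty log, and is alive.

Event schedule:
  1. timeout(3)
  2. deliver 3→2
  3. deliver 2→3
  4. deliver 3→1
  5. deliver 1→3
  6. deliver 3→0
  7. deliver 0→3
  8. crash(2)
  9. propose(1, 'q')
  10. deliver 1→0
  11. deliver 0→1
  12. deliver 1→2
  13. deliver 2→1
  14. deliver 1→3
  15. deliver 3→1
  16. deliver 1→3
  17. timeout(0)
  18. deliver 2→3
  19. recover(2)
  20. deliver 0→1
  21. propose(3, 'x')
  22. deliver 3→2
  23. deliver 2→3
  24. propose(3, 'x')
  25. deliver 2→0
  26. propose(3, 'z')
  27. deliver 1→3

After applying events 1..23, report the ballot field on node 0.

after 1 — timeout(3): n3:cand/b7/[-]
after 2 — deliver 3→2: n2:foll/b7/[-]
after 3 — deliver 2→3: ·
after 4 — deliver 3→1: n1:foll/b7/[-]
after 5 — deliver 1→3: n3:lead/b7/[-]
after 6 — deliver 3→0: n0:foll/b7/[-]
after 7 — deliver 0→3: ·
after 8 — crash(2): n2:✗foll/b7/[-]
after 9 — propose(1,'q'): ·
after 10 — deliver 1→0: ·
after 11 — deliver 0→1: ·
after 12 — deliver 1→2: ·
after 13 — deliver 2→1: ·
after 14 — deliver 1→3: ·
after 15 — deliver 3→1: ·
after 16 — deliver 1→3: ·
after 17 — timeout(0): n0:cand/b8/[-]
after 18 — deliver 2→3: ·
after 19 — recover(2): n2:foll/b7/[-]
after 20 — deliver 0→1: n1:foll/b8/[-]
after 21 — propose(3,'x'): ·
after 22 — deliver 3→2: n2:foll/b7/[x]
after 23 — deliver 2→3: ·

8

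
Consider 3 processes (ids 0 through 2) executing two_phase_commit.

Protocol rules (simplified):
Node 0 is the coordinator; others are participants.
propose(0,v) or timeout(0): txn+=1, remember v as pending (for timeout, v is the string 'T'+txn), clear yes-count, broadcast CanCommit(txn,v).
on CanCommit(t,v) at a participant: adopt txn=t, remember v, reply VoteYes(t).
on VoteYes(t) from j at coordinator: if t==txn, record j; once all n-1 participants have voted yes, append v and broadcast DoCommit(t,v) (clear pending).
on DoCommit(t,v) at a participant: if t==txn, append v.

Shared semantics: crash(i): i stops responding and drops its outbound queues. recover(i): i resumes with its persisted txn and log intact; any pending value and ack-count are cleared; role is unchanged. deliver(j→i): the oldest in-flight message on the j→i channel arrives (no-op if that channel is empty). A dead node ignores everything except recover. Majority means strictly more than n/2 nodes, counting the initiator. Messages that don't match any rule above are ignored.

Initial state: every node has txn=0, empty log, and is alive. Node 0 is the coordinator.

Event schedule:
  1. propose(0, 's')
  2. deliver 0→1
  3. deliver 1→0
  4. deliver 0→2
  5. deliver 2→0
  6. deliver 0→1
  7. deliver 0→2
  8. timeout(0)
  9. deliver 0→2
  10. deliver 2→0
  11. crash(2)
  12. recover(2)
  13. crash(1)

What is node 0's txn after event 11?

2

step 1 propose(0,'s'): 0={coor,t=1,log=-}
step 2 deliver 0→1: 1={part,t=1,log=-}
step 3 deliver 1→0: —
step 4 deliver 0→2: 2={part,t=1,log=-}
step 5 deliver 2→0: 0={coor,t=1,log=s}
step 6 deliver 0→1: 1={part,t=1,log=s}
step 7 deliver 0→2: 2={part,t=1,log=s}
step 8 timeout(0): 0={coor,t=2,log=s}
step 9 deliver 0→2: 2={part,t=2,log=s}
step 10 deliver 2→0: —
step 11 crash(2): 2={✗part,t=2,log=s}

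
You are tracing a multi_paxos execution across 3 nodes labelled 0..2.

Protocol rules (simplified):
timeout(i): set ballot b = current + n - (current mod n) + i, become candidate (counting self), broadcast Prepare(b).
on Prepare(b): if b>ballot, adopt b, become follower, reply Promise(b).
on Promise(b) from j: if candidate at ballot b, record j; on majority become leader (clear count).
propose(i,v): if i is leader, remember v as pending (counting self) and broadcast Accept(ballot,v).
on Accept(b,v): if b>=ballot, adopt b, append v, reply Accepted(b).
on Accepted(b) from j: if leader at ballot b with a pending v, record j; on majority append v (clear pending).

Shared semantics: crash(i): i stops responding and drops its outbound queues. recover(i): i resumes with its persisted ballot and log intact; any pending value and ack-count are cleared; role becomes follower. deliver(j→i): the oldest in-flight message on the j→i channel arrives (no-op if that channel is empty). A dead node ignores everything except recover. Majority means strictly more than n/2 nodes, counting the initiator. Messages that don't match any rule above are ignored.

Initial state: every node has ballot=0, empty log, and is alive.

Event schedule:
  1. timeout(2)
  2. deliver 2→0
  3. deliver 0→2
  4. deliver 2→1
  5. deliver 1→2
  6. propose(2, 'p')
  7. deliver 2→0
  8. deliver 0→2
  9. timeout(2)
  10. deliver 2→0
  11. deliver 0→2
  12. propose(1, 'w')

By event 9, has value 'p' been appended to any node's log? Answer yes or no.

yes

1. timeout(2):  <2:cand b5 ->
2. deliver 2→0:  <0:foll b5 ->
3. deliver 0→2:  <2:lead b5 ->
4. deliver 2→1:  <1:foll b5 ->
5. deliver 1→2:  nop
6. propose(2,'p'):  nop
7. deliver 2→0:  <0:foll b5 p>
8. deliver 0→2:  <2:lead b5 p>
9. timeout(2):  <2:cand b8 p>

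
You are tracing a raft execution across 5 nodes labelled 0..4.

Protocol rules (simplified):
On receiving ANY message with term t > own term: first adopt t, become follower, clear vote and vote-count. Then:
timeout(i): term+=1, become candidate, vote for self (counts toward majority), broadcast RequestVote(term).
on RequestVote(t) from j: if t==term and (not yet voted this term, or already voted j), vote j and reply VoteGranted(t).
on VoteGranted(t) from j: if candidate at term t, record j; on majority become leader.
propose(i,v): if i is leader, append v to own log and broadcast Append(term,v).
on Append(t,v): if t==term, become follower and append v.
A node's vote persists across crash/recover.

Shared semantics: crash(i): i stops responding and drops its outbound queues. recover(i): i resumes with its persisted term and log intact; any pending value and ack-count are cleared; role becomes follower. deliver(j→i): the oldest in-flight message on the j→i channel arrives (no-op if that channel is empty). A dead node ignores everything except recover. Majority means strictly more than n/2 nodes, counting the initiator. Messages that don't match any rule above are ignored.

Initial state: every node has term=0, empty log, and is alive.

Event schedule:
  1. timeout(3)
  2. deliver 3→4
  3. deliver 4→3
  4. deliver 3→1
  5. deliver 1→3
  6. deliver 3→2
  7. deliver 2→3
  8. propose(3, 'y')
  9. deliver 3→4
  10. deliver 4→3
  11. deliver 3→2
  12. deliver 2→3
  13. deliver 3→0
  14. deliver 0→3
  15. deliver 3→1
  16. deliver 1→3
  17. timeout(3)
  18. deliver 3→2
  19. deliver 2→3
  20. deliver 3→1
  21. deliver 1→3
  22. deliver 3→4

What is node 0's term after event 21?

after 1 — timeout(3): n3:cand/t1/[-]
after 2 — deliver 3→4: n4:foll/t1/[-]
after 3 — deliver 4→3: ·
after 4 — deliver 3→1: n1:foll/t1/[-]
after 5 — deliver 1→3: n3:lead/t1/[-]
after 6 — deliver 3→2: n2:foll/t1/[-]
after 7 — deliver 2→3: ·
after 8 — propose(3,'y'): n3:lead/t1/[y]
after 9 — deliver 3→4: n4:foll/t1/[y]
after 10 — deliver 4→3: ·
after 11 — deliver 3→2: n2:foll/t1/[y]
after 12 — deliver 2→3: ·
after 13 — deliver 3→0: n0:foll/t1/[-]
after 14 — deliver 0→3: ·
after 15 — deliver 3→1: n1:foll/t1/[y]
after 16 — deliver 1→3: ·
after 17 — timeout(3): n3:cand/t2/[y]
after 18 — deliver 3→2: n2:foll/t2/[y]
after 19 — deliver 2→3: ·
after 20 — deliver 3→1: n1:foll/t2/[y]
after 21 — deliver 1→3: n3:lead/t2/[y]

1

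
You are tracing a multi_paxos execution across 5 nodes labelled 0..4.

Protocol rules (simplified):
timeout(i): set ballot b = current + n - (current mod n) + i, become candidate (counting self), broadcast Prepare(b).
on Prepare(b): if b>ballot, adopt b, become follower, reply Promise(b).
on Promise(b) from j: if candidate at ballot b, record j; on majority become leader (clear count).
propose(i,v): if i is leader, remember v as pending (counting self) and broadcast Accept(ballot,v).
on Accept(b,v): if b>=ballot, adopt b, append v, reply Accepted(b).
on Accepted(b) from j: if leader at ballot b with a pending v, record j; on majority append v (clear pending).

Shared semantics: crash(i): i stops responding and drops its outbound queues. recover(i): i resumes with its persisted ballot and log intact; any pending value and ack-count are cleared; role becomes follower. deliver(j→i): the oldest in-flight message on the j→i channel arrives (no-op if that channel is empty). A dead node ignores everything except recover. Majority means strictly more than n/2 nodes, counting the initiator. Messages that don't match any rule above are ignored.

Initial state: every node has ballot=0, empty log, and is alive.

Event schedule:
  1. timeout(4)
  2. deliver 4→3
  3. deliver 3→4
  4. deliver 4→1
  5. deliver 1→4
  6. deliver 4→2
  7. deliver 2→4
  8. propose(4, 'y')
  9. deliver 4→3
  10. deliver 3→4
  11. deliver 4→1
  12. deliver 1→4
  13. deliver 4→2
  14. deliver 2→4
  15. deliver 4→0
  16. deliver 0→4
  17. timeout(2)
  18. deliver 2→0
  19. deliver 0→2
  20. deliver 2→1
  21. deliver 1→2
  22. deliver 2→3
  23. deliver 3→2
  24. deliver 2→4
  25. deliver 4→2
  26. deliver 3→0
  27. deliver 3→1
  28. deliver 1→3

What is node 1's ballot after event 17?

[1] timeout(4) → N4(cand b9 [-])
[2] deliver 4→3 → N3(foll b9 [-])
[3] deliver 3→4 → ∅
[4] deliver 4→1 → N1(foll b9 [-])
[5] deliver 1→4 → N4(lead b9 [-])
[6] deliver 4→2 → N2(foll b9 [-])
[7] deliver 2→4 → ∅
[8] propose(4,'y') → ∅
[9] deliver 4→3 → N3(foll b9 [y])
[10] deliver 3→4 → ∅
[11] deliver 4→1 → N1(foll b9 [y])
[12] deliver 1→4 → N4(lead b9 [y])
[13] deliver 4→2 → N2(foll b9 [y])
[14] deliver 2→4 → ∅
[15] deliver 4→0 → N0(foll b9 [-])
[16] deliver 0→4 → ∅
[17] timeout(2) → N2(cand b12 [y])

9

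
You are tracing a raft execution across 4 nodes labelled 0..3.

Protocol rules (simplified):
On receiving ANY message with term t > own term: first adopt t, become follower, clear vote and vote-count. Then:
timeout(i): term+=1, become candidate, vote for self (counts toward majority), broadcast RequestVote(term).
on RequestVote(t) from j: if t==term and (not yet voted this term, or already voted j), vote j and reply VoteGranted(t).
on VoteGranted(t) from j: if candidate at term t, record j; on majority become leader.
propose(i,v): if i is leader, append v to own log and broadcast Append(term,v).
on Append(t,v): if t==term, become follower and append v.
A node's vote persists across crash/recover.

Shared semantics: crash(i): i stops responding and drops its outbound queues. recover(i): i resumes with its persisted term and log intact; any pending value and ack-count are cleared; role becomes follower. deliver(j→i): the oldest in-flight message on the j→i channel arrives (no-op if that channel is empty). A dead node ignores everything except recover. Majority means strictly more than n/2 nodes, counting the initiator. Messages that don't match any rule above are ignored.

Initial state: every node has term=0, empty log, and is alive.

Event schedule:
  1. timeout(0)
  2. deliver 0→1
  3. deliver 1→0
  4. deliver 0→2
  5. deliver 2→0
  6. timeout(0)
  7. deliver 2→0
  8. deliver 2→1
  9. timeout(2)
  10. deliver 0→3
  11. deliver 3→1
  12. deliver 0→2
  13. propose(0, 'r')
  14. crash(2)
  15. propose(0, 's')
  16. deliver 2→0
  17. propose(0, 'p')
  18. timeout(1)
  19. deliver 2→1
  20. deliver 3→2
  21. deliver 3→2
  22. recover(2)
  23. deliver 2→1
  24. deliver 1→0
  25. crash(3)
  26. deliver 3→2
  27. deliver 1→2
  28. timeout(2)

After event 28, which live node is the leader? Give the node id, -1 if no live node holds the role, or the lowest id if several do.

e1 timeout(0): 0[cand,t=1,-]
e2 deliver 0→1: 1[foll,t=1,-]
e3 deliver 1→0: ·
e4 deliver 0→2: 2[foll,t=1,-]
e5 deliver 2→0: 0[lead,t=1,-]
e6 timeout(0): 0[cand,t=2,-]
e7 deliver 2→0: ·
e8 deliver 2→1: ·
e9 timeout(2): 2[cand,t=2,-]
e10 deliver 0→3: 3[foll,t=1,-]
e11 deliver 3→1: ·
e12 deliver 0→2: ·
e13 propose(0,'r'): ·
e14 crash(2): 2[✗cand,t=2,-]
e15 propose(0,'s'): ·
e16 deliver 2→0: ·
e17 propose(0,'p'): ·
e18 timeout(1): 1[cand,t=2,-]
e19 deliver 2→1: ·
e20 deliver 3→2: ·
e21 deliver 3→2: ·
e22 recover(2): 2[foll,t=2,-]
e23 deliver 2→1: ·
e24 deliver 1→0: ·
e25 crash(3): 3[✗foll,t=1,-]
e26 deliver 3→2: ·
e27 deliver 1→2: ·
e28 timeout(2): 2[cand,t=3,-]

-1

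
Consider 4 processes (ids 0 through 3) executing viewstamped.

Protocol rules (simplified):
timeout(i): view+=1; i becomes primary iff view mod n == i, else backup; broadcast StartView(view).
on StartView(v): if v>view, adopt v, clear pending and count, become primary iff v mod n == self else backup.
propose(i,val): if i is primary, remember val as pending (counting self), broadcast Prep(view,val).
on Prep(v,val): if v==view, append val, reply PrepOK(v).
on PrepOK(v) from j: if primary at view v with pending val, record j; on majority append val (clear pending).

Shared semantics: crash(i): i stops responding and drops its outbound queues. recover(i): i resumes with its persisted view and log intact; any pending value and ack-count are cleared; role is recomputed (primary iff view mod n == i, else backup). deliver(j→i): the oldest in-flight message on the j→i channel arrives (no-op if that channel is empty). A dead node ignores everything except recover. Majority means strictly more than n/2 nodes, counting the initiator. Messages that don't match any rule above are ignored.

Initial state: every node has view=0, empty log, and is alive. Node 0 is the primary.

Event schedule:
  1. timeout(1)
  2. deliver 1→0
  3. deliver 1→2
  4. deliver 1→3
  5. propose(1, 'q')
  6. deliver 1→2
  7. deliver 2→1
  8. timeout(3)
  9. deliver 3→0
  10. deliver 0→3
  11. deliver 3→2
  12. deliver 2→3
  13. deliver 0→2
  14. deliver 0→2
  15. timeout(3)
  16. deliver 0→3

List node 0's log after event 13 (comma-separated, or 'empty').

[1] timeout(1) → N1(prim v1 [-])
[2] deliver 1→0 → N0(back v1 [-])
[3] deliver 1→2 → N2(back v1 [-])
[4] deliver 1→3 → N3(back v1 [-])
[5] propose(1,'q') → ∅
[6] deliver 1→2 → N2(back v1 [q])
[7] deliver 2→1 → ∅
[8] timeout(3) → N3(back v2 [-])
[9] deliver 3→0 → N0(back v2 [-])
[10] deliver 0→3 → ∅
[11] deliver 3→2 → N2(prim v2 [q])
[12] deliver 2→3 → ∅
[13] deliver 0→2 → ∅

empty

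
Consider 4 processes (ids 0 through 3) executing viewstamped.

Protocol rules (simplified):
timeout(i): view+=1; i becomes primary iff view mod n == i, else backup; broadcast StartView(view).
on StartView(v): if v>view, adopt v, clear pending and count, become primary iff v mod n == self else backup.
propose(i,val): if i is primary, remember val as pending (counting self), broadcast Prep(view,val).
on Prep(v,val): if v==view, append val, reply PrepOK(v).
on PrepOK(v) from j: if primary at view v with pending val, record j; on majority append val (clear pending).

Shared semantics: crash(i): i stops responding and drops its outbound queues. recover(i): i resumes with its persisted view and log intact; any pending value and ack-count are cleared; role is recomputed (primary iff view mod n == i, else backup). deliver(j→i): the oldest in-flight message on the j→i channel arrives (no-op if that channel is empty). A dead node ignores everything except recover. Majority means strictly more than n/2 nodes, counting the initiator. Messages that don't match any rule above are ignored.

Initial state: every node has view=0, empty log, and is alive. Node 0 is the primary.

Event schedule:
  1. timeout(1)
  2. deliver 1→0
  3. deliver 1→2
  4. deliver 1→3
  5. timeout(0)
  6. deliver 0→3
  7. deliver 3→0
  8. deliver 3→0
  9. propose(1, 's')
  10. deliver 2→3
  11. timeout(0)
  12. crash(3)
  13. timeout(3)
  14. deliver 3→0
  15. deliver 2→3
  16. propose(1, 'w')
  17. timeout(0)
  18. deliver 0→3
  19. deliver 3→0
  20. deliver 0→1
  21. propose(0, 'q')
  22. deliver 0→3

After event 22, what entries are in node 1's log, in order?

after 1 — timeout(1): n1:prim/v1/[-]
after 2 — deliver 1→0: n0:back/v1/[-]
after 3 — deliver 1→2: n2:back/v1/[-]
after 4 — deliver 1→3: n3:back/v1/[-]
after 5 — timeout(0): n0:back/v2/[-]
after 6 — deliver 0→3: n3:back/v2/[-]
after 7 — deliver 3→0: ·
after 8 — deliver 3→0: ·
after 9 — propose(1,'s'): ·
after 10 — deliver 2→3: ·
after 11 — timeout(0): n0:back/v3/[-]
after 12 — crash(3): n3:✗back/v2/[-]
after 13 — timeout(3): ·
after 14 — deliver 3→0: ·
after 15 — deliver 2→3: ·
after 16 — propose(1,'w'): ·
after 17 — timeout(0): n0:prim/v4/[-]
after 18 — deliver 0→3: ·
after 19 — deliver 3→0: ·
after 20 — deliver 0→1: n1:back/v2/[-]
after 21 — propose(0,'q'): ·
after 22 — deliver 0→3: ·

empty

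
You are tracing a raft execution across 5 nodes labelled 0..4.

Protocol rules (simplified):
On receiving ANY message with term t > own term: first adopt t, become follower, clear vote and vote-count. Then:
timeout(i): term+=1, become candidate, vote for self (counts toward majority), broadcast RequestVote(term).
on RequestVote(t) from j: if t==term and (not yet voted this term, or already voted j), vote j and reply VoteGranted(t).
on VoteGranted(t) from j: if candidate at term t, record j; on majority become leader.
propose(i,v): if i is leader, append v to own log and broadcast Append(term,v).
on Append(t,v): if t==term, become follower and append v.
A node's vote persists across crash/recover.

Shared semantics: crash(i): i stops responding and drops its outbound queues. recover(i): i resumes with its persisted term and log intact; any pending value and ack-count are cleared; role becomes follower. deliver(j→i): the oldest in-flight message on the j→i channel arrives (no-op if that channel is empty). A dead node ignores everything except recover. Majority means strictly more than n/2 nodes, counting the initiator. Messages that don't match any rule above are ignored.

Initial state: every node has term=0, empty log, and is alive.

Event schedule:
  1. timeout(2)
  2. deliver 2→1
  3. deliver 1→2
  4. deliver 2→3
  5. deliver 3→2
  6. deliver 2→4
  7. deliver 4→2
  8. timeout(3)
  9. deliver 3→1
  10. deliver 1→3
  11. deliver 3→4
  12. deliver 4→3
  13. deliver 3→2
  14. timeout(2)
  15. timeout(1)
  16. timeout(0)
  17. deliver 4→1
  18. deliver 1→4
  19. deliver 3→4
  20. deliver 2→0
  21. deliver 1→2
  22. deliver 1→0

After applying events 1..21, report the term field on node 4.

1. timeout(2):  <2:cand t1 ->
2. deliver 2→1:  <1:foll t1 ->
3. deliver 1→2:  nop
4. deliver 2→3:  <3:foll t1 ->
5. deliver 3→2:  <2:lead t1 ->
6. deliver 2→4:  <4:foll t1 ->
7. deliver 4→2:  nop
8. timeout(3):  <3:cand t2 ->
9. deliver 3→1:  <1:foll t2 ->
10. deliver 1→3:  nop
11. deliver 3→4:  <4:foll t2 ->
12. deliver 4→3:  <3:lead t2 ->
13. deliver 3→2:  <2:foll t2 ->
14. timeout(2):  <2:cand t3 ->
15. timeout(1):  <1:cand t3 ->
16. timeout(0):  <0:cand t1 ->
17. deliver 4→1:  nop
18. deliver 1→4:  <4:foll t3 ->
19. deliver 3→4:  nop
20. deliver 2→0:  nop
21. deliver 1→2:  nop

3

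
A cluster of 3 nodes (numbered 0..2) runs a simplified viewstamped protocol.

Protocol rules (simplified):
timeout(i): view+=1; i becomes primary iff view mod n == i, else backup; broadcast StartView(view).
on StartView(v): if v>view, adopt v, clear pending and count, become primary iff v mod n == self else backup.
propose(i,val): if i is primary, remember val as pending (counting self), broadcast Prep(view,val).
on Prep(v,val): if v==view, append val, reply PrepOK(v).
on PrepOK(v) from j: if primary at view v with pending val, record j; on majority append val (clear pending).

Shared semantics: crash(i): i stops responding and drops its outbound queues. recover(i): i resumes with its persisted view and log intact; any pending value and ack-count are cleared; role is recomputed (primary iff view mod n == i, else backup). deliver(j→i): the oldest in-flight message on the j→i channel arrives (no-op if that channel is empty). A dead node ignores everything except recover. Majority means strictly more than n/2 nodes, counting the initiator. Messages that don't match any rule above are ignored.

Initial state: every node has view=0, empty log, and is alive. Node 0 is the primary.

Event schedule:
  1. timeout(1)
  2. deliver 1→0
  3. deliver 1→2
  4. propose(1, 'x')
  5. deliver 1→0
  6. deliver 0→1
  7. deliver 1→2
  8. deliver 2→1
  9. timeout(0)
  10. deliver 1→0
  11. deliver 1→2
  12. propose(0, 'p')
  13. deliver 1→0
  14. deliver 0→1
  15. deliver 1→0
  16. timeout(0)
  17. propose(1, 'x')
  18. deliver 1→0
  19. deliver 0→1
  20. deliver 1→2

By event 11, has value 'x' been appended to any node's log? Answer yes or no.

step 1 timeout(1): 1={prim,v=1,log=-}
step 2 deliver 1→0: 0={back,v=1,log=-}
step 3 deliver 1→2: 2={back,v=1,log=-}
step 4 propose(1,'x'): —
step 5 deliver 1→0: 0={back,v=1,log=x}
step 6 deliver 0→1: 1={prim,v=1,log=x}
step 7 deliver 1→2: 2={back,v=1,log=x}
step 8 deliver 2→1: —
step 9 timeout(0): 0={back,v=2,log=x}
step 10 deliver 1→0: —
step 11 deliver 1→2: —

yes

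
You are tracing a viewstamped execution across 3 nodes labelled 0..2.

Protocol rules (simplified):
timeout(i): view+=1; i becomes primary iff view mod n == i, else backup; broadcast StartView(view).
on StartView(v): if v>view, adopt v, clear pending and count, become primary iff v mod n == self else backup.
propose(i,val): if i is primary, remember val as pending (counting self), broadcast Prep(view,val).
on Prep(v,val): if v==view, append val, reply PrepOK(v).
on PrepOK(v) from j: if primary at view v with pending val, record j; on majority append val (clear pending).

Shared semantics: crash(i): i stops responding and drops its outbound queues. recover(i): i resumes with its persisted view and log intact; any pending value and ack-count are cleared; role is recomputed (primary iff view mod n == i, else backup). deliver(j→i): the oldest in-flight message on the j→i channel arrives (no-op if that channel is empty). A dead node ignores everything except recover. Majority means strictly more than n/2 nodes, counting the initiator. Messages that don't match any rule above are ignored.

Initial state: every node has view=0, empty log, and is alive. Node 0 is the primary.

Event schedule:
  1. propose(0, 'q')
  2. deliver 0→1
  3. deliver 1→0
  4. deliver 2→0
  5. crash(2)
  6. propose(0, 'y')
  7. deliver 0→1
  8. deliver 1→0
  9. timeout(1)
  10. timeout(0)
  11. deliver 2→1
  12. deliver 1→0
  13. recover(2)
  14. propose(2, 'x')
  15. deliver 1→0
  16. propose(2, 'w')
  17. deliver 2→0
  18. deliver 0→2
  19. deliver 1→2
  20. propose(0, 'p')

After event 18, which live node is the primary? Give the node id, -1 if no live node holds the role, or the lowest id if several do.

1

e1 propose(0,'q'): ·
e2 deliver 0→1: 1[back,v=0,q]
e3 deliver 1→0: 0[prim,v=0,q]
e4 deliver 2→0: ·
e5 crash(2): 2[✗back,v=0,-]
e6 propose(0,'y'): ·
e7 deliver 0→1: 1[back,v=0,q,y]
e8 deliver 1→0: 0[prim,v=0,q,y]
e9 timeout(1): 1[prim,v=1,q,y]
e10 timeout(0): 0[back,v=1,q,y]
e11 deliver 2→1: ·
e12 deliver 1→0: ·
e13 recover(2): 2[back,v=0,-]
e14 propose(2,'x'): ·
e15 deliver 1→0: ·
e16 propose(2,'w'): ·
e17 deliver 2→0: ·
e18 deliver 0→2: 2[back,v=0,q]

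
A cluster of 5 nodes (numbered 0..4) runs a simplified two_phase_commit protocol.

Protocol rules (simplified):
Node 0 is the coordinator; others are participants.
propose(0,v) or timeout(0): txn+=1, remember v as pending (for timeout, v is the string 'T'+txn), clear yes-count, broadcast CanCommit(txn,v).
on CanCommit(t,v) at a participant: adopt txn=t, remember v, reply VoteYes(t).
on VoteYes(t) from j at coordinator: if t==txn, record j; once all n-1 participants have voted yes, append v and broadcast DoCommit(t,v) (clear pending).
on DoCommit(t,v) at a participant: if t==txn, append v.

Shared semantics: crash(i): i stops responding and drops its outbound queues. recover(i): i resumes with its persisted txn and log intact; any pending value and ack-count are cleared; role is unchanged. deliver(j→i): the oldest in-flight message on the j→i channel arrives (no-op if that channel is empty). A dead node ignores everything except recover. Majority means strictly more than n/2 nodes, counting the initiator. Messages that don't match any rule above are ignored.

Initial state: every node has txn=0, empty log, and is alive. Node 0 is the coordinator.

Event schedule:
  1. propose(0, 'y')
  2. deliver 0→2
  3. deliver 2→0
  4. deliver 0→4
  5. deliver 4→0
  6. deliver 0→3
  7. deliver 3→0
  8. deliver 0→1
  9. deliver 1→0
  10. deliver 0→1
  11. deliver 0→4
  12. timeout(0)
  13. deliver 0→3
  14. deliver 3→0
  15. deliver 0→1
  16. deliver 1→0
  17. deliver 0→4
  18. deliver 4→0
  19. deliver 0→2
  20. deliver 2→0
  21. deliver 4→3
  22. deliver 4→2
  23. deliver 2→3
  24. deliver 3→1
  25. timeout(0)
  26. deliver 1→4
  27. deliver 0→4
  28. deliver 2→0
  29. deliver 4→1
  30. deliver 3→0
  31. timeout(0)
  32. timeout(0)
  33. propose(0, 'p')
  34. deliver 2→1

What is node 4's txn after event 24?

1. propose(0,'y'):  <0:coor t1 ->
2. deliver 0→2:  <2:part t1 ->
3. deliver 2→0:  nop
4. deliver 0→4:  <4:part t1 ->
5. deliver 4→0:  nop
6. deliver 0→3:  <3:part t1 ->
7. deliver 3→0:  nop
8. deliver 0→1:  <1:part t1 ->
9. deliver 1→0:  <0:coor t1 y>
10. deliver 0→1:  <1:part t1 y>
11. deliver 0→4:  <4:part t1 y>
12. timeout(0):  <0:coor t2 y>
13. deliver 0→3:  <3:part t1 y>
14. deliver 3→0:  nop
15. deliver 0→1:  <1:part t2 y>
16. deliver 1→0:  nop
17. deliver 0→4:  <4:part t2 y>
18. deliver 4→0:  nop
19. deliver 0→2:  <2:part t1 y>
20. deliver 2→0:  nop
21. deliver 4→3:  nop
22. deliver 4→2:  nop
23. deliver 2→3:  nop
24. deliver 3→1:  nop

2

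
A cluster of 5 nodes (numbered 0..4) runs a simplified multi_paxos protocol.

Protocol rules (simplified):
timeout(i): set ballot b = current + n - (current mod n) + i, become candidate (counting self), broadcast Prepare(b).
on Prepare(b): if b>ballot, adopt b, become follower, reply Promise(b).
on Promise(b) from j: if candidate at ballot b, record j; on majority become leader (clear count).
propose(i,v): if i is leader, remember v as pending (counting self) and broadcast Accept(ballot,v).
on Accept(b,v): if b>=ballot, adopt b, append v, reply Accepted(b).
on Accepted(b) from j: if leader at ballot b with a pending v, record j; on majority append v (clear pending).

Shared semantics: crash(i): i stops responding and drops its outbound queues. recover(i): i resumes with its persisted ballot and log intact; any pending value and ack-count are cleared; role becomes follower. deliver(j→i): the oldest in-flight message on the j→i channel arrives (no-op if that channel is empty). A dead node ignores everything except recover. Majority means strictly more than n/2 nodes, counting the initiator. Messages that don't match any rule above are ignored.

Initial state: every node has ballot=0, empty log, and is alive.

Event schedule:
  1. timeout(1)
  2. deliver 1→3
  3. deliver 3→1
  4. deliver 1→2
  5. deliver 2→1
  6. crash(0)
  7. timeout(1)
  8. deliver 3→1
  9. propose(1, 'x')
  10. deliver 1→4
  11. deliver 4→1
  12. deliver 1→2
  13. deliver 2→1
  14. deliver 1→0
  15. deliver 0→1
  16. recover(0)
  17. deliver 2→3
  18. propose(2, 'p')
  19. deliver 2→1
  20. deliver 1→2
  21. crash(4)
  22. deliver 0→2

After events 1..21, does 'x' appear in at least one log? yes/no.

no

after 1 — timeout(1): n1:cand/b6/[-]
after 2 — deliver 1→3: n3:foll/b6/[-]
after 3 — deliver 3→1: ·
after 4 — deliver 1→2: n2:foll/b6/[-]
after 5 — deliver 2→1: n1:lead/b6/[-]
after 6 — crash(0): n0:✗foll/b0/[-]
after 7 — timeout(1): n1:cand/b11/[-]
after 8 — deliver 3→1: ·
after 9 — propose(1,'x'): ·
after 10 — deliver 1→4: n4:foll/b6/[-]
after 11 — deliver 4→1: ·
after 12 — deliver 1→2: n2:foll/b11/[-]
after 13 — deliver 2→1: ·
after 14 — deliver 1→0: ·
after 15 — deliver 0→1: ·
after 16 — recover(0): n0:foll/b0/[-]
after 17 — deliver 2→3: ·
after 18 — propose(2,'p'): ·
after 19 — deliver 2→1: ·
after 20 — deliver 1→2: ·
after 21 — crash(4): n4:✗foll/b6/[-]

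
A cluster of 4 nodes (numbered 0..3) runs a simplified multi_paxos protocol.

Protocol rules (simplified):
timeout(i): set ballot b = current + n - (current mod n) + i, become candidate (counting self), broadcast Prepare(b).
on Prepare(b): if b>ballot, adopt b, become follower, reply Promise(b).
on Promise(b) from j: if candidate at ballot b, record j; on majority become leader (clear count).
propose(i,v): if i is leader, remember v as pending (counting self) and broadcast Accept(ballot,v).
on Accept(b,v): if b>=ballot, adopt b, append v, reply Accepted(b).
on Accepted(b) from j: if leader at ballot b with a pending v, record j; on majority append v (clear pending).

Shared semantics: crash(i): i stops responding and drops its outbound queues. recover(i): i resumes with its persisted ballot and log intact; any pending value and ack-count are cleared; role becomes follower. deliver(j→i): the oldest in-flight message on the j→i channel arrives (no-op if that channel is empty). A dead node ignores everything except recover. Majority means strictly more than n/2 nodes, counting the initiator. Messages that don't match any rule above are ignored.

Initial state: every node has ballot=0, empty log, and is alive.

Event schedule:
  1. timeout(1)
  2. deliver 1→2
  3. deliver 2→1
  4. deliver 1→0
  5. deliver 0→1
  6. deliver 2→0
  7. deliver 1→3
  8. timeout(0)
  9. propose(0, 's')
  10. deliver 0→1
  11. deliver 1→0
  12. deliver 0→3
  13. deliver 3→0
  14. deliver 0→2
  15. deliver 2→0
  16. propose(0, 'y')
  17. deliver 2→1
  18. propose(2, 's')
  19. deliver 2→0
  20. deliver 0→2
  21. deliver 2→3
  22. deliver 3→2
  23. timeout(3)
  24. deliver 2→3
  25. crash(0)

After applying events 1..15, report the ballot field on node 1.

8

after 1 — timeout(1): n1:cand/b5/[-]
after 2 — deliver 1→2: n2:foll/b5/[-]
after 3 — deliver 2→1: ·
after 4 — deliver 1→0: n0:foll/b5/[-]
after 5 — deliver 0→1: n1:lead/b5/[-]
after 6 — deliver 2→0: ·
after 7 — deliver 1→3: n3:foll/b5/[-]
after 8 — timeout(0): n0:cand/b8/[-]
after 9 — propose(0,'s'): ·
after 10 — deliver 0→1: n1:foll/b8/[-]
after 11 — deliver 1→0: ·
after 12 — deliver 0→3: n3:foll/b8/[-]
after 13 — deliver 3→0: n0:lead/b8/[-]
after 14 — deliver 0→2: n2:foll/b8/[-]
after 15 — deliver 2→0: ·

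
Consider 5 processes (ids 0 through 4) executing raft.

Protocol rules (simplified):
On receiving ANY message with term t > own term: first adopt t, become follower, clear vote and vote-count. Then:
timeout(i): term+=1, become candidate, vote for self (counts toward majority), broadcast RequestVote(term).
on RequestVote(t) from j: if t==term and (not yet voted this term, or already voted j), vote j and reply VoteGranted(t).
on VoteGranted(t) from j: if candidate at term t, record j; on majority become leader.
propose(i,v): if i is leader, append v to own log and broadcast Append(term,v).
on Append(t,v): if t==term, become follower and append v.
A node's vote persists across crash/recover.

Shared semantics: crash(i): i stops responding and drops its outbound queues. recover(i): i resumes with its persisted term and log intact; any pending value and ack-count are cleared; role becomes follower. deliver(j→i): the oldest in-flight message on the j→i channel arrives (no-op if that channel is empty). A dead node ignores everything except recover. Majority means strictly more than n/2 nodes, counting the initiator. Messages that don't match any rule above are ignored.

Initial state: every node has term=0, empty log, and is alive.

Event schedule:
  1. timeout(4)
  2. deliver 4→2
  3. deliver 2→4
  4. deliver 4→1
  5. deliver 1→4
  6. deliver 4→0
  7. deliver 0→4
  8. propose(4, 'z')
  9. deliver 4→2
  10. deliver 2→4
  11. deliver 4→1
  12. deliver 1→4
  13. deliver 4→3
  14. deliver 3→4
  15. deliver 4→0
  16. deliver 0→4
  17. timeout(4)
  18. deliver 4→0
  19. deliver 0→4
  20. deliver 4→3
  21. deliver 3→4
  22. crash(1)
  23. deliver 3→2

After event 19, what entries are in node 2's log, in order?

e1 timeout(4): 4[cand,t=1,-]
e2 deliver 4→2: 2[foll,t=1,-]
e3 deliver 2→4: ·
e4 deliver 4→1: 1[foll,t=1,-]
e5 deliver 1→4: 4[lead,t=1,-]
e6 deliver 4→0: 0[foll,t=1,-]
e7 deliver 0→4: ·
e8 propose(4,'z'): 4[lead,t=1,z]
e9 deliver 4→2: 2[foll,t=1,z]
e10 deliver 2→4: ·
e11 deliver 4→1: 1[foll,t=1,z]
e12 deliver 1→4: ·
e13 deliver 4→3: 3[foll,t=1,-]
e14 deliver 3→4: ·
e15 deliver 4→0: 0[foll,t=1,z]
e16 deliver 0→4: ·
e17 timeout(4): 4[cand,t=2,z]
e18 deliver 4→0: 0[foll,t=2,z]
e19 deliver 0→4: ·

z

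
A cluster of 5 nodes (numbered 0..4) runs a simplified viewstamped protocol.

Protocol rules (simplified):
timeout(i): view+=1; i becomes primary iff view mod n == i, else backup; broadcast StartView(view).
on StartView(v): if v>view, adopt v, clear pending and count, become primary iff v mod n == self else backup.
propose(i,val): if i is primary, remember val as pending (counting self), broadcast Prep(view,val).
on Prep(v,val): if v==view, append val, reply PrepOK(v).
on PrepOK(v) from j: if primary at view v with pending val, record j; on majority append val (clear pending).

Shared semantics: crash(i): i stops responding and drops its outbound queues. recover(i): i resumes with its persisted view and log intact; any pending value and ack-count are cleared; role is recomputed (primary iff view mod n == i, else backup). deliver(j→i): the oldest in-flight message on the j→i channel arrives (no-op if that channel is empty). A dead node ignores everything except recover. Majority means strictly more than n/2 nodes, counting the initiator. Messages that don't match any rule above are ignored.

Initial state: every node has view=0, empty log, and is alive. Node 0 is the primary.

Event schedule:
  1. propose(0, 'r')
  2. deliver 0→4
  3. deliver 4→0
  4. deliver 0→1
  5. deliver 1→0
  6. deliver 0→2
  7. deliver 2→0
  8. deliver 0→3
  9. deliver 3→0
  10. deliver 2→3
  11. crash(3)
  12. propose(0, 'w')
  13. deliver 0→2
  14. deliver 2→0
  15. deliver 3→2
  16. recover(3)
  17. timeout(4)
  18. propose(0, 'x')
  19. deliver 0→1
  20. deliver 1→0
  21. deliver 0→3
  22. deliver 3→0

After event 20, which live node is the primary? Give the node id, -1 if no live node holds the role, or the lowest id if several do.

0

e1 propose(0,'r'): ·
e2 deliver 0→4: 4[back,v=0,r]
e3 deliver 4→0: ·
e4 deliver 0→1: 1[back,v=0,r]
e5 deliver 1→0: 0[prim,v=0,r]
e6 deliver 0→2: 2[back,v=0,r]
e7 deliver 2→0: ·
e8 deliver 0→3: 3[back,v=0,r]
e9 deliver 3→0: ·
e10 deliver 2→3: ·
e11 crash(3): 3[✗back,v=0,r]
e12 propose(0,'w'): ·
e13 deliver 0→2: 2[back,v=0,r,w]
e14 deliver 2→0: ·
e15 deliver 3→2: ·
e16 recover(3): 3[back,v=0,r]
e17 timeout(4): 4[back,v=1,r]
e18 propose(0,'x'): ·
e19 deliver 0→1: 1[back,v=0,r,w]
e20 deliver 1→0: ·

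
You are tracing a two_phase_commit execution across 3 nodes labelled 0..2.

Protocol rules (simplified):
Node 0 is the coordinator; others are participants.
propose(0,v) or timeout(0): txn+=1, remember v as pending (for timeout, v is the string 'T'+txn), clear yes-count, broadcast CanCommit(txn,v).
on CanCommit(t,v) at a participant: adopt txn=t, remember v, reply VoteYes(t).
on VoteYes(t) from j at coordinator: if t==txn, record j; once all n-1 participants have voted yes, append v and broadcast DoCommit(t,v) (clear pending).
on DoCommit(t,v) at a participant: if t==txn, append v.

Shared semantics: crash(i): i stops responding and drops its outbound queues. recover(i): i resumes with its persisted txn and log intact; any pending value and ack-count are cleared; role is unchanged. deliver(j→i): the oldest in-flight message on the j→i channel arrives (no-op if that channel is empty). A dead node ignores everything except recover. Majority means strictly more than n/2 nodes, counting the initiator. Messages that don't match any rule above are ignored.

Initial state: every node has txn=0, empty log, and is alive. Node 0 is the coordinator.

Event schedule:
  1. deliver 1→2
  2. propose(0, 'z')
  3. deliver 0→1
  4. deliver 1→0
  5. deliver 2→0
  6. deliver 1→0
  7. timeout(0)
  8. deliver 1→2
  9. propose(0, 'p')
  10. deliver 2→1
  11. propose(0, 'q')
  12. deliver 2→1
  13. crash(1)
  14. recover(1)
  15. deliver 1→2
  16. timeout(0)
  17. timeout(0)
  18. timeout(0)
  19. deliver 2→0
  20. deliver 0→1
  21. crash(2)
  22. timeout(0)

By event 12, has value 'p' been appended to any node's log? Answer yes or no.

no

1. deliver 1→2:  nop
2. propose(0,'z'):  <0:coor t1 ->
3. deliver 0→1:  <1:part t1 ->
4. deliver 1→0:  nop
5. deliver 2→0:  nop
6. deliver 1→0:  nop
7. timeout(0):  <0:coor t2 ->
8. deliver 1→2:  nop
9. propose(0,'p'):  <0:coor t3 ->
10. deliver 2→1:  nop
11. propose(0,'q'):  <0:coor t4 ->
12. deliver 2→1:  nop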